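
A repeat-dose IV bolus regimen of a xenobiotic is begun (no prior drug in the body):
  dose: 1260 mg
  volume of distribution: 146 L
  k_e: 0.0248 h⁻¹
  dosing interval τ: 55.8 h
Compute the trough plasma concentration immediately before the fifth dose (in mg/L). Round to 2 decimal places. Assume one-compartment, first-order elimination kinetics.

2.87 mg/L

C₀ per dose = Dose / Vd = 1260 / 146 = 8.630 mg/L
Fraction remaining after one interval: r = e^(−kτ) = e^(−0.02480 × 55.8) = 0.2506
Before dose 5, 4 doses have been given (aged 1τ, 2τ, 3τ, 4τ).
C_trough = C₀ × (r + r² + … + r^4) = C₀ × r(1−r^4)/(1−r)
        = 8.630 × 0.2506 × (1 − 0.003944) / (1 − 0.2506) = 2.874 mg/L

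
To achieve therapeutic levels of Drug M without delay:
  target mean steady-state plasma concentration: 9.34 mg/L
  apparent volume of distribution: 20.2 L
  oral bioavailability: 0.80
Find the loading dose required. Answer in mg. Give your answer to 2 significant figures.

LD = Css × Vd / F = 9.34 × 20.2 / 0.80 = 235.8 mg

240 mg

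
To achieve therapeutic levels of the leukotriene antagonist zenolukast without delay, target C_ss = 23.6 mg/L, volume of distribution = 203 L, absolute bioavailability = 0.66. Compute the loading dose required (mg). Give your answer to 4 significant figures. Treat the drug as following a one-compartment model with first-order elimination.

LD = Css × Vd / F = 23.6 × 203 / 0.66 = 7259 mg

7259 mg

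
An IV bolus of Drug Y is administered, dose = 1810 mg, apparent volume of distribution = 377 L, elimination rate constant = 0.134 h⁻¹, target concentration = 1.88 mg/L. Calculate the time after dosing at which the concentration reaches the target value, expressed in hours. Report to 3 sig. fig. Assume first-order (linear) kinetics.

7.00 h

C₀ = Dose / Vd = 1810 / 377 = 4.801 mg/L
t = ln(C₀ / C) / k = ln(4.801 / 1.88) / 0.1340
  = ln(2.554) / 0.1340 = 0.9377 / 0.1340 = 6.998 h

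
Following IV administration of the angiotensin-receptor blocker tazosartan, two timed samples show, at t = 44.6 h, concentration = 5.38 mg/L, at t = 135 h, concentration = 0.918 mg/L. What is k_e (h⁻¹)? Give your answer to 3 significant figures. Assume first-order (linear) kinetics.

0.0196 h⁻¹

k = ln(C₁/C₂) / (t₂ − t₁) = ln(5.38/0.918) / (135 − 44.6)
  = 1.768 / 90.40 = 0.01956 h⁻¹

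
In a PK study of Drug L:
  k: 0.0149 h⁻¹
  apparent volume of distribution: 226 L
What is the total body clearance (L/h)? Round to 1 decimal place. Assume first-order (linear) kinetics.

3.4 L/h

CL = k × Vd = 0.0149 × 226 = 3.367 L/h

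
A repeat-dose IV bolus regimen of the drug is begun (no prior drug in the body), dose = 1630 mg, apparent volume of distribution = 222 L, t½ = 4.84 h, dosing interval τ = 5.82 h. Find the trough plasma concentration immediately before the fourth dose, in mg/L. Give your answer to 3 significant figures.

5.18 mg/L

C₀ per dose = Dose / Vd = 1630 / 222 = 7.342 mg/L
k = ln2 / t½ = 0.693147 / 4.84 = 0.1432 h⁻¹
Fraction remaining after one interval: r = e^(−kτ) = e^(−0.1432 × 5.82) = 0.4346
Before dose 4, 3 doses have been given (aged 1τ, 2τ, 3τ).
C_trough = C₀ × (r + r² + … + r^3) = C₀ × r(1−r^3)/(1−r)
        = 7.342 × 0.4346 × (1 − 0.08209) / (1 − 0.4346) = 5.180 mg/L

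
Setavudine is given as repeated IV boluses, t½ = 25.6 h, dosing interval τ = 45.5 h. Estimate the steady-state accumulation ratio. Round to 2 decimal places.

1.41

k = ln2 / t½ = 0.693147 / 25.6 = 0.02708 h⁻¹
e^(−kτ) = e^(−0.02708 × 45.5) = 0.2917
Accumulation ratio R = 1 / (1 − e^(−kτ)) = 1 / (1 − 0.2917) = 1.412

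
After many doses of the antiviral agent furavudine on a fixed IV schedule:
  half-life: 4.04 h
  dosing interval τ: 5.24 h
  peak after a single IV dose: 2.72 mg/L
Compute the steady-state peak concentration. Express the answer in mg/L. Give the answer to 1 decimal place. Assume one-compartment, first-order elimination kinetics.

k = ln2 / t½ = 0.693147 / 4.04 = 0.1716 h⁻¹
e^(−kτ) = e^(−0.1716 × 5.24) = 0.4069
Accumulation ratio R = 1 / (1 − e^(−kτ)) = 1 / (1 − 0.4069) = 1.686
Steady-state peak = C₀ × R = 2.72 × 1.686 = 4.586 mg/L

4.6 mg/L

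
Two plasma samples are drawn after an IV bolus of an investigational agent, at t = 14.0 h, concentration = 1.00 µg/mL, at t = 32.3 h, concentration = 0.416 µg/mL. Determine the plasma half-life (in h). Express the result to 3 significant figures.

k = ln(C₁/C₂) / (t₂ − t₁) = ln(1.00/0.416) / (32.3 − 14.0)
  = 0.8771 / 18.30 = 0.04793 h⁻¹
t½ = ln2 / k = 0.693147 / 0.04793 = 14.46 h

14.5 h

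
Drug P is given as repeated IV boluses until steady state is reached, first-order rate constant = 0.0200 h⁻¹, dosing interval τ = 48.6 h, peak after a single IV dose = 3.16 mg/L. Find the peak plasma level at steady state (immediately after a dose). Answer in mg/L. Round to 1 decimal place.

5.1 mg/L

e^(−kτ) = e^(−0.02000 × 48.6) = 0.3783
Accumulation ratio R = 1 / (1 − e^(−kτ)) = 1 / (1 − 0.3783) = 1.608
Steady-state peak = C₀ × R = 3.16 × 1.608 = 5.081 mg/L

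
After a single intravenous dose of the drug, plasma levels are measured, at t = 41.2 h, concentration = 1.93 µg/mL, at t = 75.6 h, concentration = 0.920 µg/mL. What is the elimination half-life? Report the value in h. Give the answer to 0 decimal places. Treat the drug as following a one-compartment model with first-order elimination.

k = ln(C₁/C₂) / (t₂ − t₁) = ln(1.93/0.920) / (75.6 − 41.2)
  = 0.7409 / 34.40 = 0.02154 h⁻¹
t½ = ln2 / k = 0.693147 / 0.02154 = 32.18 h

32 h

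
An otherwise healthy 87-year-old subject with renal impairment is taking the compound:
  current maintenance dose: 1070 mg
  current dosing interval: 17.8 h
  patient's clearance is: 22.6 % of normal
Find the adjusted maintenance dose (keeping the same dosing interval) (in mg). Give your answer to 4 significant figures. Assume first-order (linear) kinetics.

To keep the same average steady-state level, dosing rate must scale with clearance.
CL ratio = 22.6 / 100 = 0.2260
New dose (same interval) = 1070 × 0.2260 = 241.8 mg

241.8 mg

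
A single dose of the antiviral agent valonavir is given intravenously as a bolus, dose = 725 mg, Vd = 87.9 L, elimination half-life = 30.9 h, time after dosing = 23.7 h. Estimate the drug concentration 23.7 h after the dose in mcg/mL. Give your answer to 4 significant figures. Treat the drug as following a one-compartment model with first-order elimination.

C₀ = Dose / Vd = 725.0 / 87.9 = 8.248 mg/L
k = ln2 / t½ = 0.693147 / 30.9 = 0.02243 h⁻¹
C = C₀ · e^(−k·t) = 8.248 × e^(−0.02243 × 23.7)
  = 8.248 × 0.5877 = 4.847 mg/L
(4.847 mg/L = 4.847 mcg/mL)

4.847 mcg/mL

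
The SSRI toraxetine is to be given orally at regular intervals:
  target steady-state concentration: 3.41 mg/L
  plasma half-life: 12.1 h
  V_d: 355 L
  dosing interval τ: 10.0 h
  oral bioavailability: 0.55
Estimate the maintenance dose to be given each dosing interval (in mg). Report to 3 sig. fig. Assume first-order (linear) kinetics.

1260 mg

k = ln2 / t½ = 0.693147 / 12.1 = 0.05728 h⁻¹
CL = k × Vd = 0.05728 × 355 = 20.33 L/h
At steady state, F × (Dose/τ) = Css × CL.
Dose = Css × CL × τ / F = 3.41 × 20.33 × 10.0 / 0.55 = 1260 mg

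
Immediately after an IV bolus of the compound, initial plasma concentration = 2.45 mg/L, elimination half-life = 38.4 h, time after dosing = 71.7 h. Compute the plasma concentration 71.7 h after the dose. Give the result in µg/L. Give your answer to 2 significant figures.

670 µg/L

k = ln2 / t½ = 0.693147 / 38.4 = 0.01805 h⁻¹
C = C₀ · e^(−k·t) = 2.450 × e^(−0.01805 × 71.7)
  = 2.450 × 0.2741 = 0.6715 mg/L
Convert: 0.6715 mg/L × 1000 = 671.5 µg/L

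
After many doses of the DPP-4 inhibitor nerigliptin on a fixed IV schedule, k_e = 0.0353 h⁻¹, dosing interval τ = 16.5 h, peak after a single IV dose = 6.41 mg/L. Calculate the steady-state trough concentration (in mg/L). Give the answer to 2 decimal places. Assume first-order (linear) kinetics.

e^(−kτ) = e^(−0.03530 × 16.5) = 0.5585
Accumulation ratio R = 1 / (1 − e^(−kτ)) = 1 / (1 − 0.5585) = 2.265
Steady-state trough = C₀ × R × e^(−kτ) = 6.41 × 2.265 × 0.5585 = 8.109 mg/L

8.11 mg/L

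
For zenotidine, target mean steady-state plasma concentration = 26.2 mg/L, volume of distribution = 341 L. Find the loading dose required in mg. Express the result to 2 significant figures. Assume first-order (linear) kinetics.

8900 mg

LD = Css × Vd = 26.2 × 341 = 8934 mg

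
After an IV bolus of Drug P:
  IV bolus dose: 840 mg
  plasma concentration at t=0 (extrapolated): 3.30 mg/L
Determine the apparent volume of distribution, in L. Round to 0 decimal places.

255 L

Vd = Dose / C₀ = 840.0 / 3.30 = 254.5 L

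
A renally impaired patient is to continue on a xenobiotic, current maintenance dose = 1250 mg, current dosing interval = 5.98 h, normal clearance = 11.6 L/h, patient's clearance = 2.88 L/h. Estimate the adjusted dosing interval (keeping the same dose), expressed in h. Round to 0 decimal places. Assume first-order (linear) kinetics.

To keep the same average steady-state level, dosing rate must scale with clearance.
CL ratio = 2.88 / 11.6 = 0.2483
New interval (same dose) = 5.98 / 0.2483 = 24.08 h

24 h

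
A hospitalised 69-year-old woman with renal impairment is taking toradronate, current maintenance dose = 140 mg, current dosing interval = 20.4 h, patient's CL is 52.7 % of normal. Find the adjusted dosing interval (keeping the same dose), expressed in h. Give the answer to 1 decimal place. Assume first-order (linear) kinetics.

To keep the same average steady-state level, dosing rate must scale with clearance.
CL ratio = 52.7 / 100 = 0.5270
New interval (same dose) = 20.4 / 0.5270 = 38.71 h

38.7 h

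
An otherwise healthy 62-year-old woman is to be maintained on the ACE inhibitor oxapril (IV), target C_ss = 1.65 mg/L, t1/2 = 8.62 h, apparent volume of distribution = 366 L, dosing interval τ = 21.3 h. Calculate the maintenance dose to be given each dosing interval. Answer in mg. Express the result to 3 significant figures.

k = ln2 / t½ = 0.693147 / 8.62 = 0.08041 h⁻¹
CL = k × Vd = 0.08041 × 366 = 29.43 L/h
At steady state, Dose/τ = Css × CL.
Dose = Css × CL × τ = 1.65 × 29.43 × 21.3 = 1034 mg

1030 mg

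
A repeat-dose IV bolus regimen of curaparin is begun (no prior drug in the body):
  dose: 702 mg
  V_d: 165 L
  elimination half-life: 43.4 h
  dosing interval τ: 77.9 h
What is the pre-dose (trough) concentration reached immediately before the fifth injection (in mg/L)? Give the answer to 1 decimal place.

C₀ per dose = Dose / Vd = 702 / 165 = 4.255 mg/L
k = ln2 / t½ = 0.693147 / 43.4 = 0.01597 h⁻¹
Fraction remaining after one interval: r = e^(−kτ) = e^(−0.01597 × 77.9) = 0.2882
Before dose 5, 4 doses have been given (aged 1τ, 2τ, 3τ, 4τ).
C_trough = C₀ × (r + r² + … + r^4) = C₀ × r(1−r^4)/(1−r)
        = 4.255 × 0.2882 × (1 − 0.006899) / (1 − 0.2882) = 1.711 mg/L

1.7 mg/L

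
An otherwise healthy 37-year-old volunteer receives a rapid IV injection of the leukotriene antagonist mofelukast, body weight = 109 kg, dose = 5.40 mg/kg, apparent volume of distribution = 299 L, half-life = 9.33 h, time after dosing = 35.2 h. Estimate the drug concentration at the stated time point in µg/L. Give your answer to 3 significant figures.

Total dose = 5.40 × 109 = 588.6 mg
C₀ = Dose / Vd = 588.6 / 299 = 1.969 mg/L
k = ln2 / t½ = 0.693147 / 9.33 = 0.07429 h⁻¹
C = C₀ · e^(−k·t) = 1.969 × e^(−0.07429 × 35.2)
  = 1.969 × 0.07317 = 0.1441 mg/L
Convert: 0.1441 mg/L × 1000 = 144.1 µg/L

144 µg/L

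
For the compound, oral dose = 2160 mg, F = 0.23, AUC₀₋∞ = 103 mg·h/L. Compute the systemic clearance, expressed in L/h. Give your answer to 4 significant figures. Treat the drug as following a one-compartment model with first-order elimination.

4.823 L/h

CL = F·Dose / AUC = 0.23 × 2160 / 103 = 4.823 L/h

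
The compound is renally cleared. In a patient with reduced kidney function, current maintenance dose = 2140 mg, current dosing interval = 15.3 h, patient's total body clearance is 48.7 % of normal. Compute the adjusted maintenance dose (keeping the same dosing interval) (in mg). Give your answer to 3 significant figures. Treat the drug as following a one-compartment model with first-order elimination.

To keep the same average steady-state level, dosing rate must scale with clearance.
CL ratio = 48.7 / 100 = 0.4870
New dose (same interval) = 2140 × 0.4870 = 1042 mg

1040 mg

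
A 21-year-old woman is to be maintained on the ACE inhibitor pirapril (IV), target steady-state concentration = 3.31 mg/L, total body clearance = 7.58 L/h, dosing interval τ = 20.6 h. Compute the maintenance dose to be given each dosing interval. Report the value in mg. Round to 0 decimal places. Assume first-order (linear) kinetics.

517 mg

At steady state, Dose/τ = Css × CL.
Dose = Css × CL × τ = 3.31 × 7.580 × 20.6 = 516.8 mg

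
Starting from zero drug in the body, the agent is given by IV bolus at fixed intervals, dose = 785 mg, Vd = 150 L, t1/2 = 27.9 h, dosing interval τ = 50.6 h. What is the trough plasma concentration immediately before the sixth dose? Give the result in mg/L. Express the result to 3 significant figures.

2.08 mg/L

C₀ per dose = Dose / Vd = 785 / 150 = 5.233 mg/L
k = ln2 / t½ = 0.693147 / 27.9 = 0.02484 h⁻¹
Fraction remaining after one interval: r = e^(−kτ) = e^(−0.02484 × 50.6) = 0.2845
Before dose 6, 5 doses have been given (aged 1τ, 2τ, 3τ, 4τ, 5τ).
C_trough = C₀ × (r + r² + … + r^5) = C₀ × r(1−r^5)/(1−r)
        = 5.233 × 0.2845 × (1 − 0.001864) / (1 − 0.2845) = 2.077 mg/L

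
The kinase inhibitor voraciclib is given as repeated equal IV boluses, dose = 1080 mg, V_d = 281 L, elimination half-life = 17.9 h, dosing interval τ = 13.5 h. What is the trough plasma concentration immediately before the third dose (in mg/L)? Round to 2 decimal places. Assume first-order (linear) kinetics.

C₀ per dose = Dose / Vd = 1080 / 281 = 3.843 mg/L
k = ln2 / t½ = 0.693147 / 17.9 = 0.03872 h⁻¹
Fraction remaining after one interval: r = e^(−kτ) = e^(−0.03872 × 13.5) = 0.5929
Before dose 3, 2 doses have been given (aged 1τ, 2τ).
C_trough = C₀ × (r + r²) = 3.843 × (0.5929 + 0.3515) = 3.629 mg/L

3.63 mg/L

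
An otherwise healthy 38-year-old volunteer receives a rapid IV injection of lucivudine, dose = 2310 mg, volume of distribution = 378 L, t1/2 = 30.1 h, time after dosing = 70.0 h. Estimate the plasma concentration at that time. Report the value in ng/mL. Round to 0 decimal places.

1219 ng/mL

C₀ = Dose / Vd = 2310 / 378 = 6.111 mg/L
k = ln2 / t½ = 0.693147 / 30.1 = 0.02303 h⁻¹
C = C₀ · e^(−k·t) = 6.111 × e^(−0.02303 × 70.0)
  = 6.111 × 0.1995 = 1.219 mg/L
Convert: 1.219 mg/L × 1000 = 1219 ng/mL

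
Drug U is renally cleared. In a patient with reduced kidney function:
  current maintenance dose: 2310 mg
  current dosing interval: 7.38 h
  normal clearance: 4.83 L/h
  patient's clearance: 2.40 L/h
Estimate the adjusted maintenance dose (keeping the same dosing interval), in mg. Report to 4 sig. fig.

1148 mg

To keep the same average steady-state level, dosing rate must scale with clearance.
CL ratio = 2.40 / 4.83 = 0.4969
New dose (same interval) = 2310 × 0.4969 = 1148 mg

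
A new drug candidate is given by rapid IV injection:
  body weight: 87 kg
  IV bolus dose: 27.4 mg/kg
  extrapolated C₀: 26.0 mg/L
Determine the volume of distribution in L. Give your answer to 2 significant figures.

Dose = 27.4 × 87 = 2384 mg
Vd = Dose / C₀ = 2384 / 26.0 = 91.69 L

92 L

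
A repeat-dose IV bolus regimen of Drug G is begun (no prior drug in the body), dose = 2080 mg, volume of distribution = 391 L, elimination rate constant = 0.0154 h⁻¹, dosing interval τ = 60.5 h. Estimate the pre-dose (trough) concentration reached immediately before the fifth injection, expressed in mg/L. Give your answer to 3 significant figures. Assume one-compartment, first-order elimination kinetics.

C₀ per dose = Dose / Vd = 2080 / 391 = 5.320 mg/L
Fraction remaining after one interval: r = e^(−kτ) = e^(−0.01540 × 60.5) = 0.3939
Before dose 5, 4 doses have been given (aged 1τ, 2τ, 3τ, 4τ).
C_trough = C₀ × (r + r² + … + r^4) = C₀ × r(1−r^4)/(1−r)
        = 5.320 × 0.3939 × (1 − 0.02407) / (1 − 0.3939) = 3.374 mg/L

3.37 mg/L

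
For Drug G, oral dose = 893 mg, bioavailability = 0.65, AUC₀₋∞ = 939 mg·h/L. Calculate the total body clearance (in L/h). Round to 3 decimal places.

0.618 L/h

CL = F·Dose / AUC = 0.65 × 893 / 939 = 0.6182 L/h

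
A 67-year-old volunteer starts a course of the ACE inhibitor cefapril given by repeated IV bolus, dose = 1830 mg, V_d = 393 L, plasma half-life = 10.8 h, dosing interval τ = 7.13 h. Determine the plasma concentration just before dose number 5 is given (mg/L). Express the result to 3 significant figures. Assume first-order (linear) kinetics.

C₀ per dose = Dose / Vd = 1830 / 393 = 4.656 mg/L
k = ln2 / t½ = 0.693147 / 10.8 = 0.06418 h⁻¹
Fraction remaining after one interval: r = e^(−kτ) = e^(−0.06418 × 7.13) = 0.6328
Before dose 5, 4 doses have been given (aged 1τ, 2τ, 3τ, 4τ).
C_trough = C₀ × (r + r² + … + r^4) = C₀ × r(1−r^4)/(1−r)
        = 4.656 × 0.6328 × (1 − 0.1603) / (1 − 0.6328) = 6.738 mg/L

6.74 mg/L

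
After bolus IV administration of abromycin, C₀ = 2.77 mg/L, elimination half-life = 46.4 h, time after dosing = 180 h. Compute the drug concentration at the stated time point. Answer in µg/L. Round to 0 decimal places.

k = ln2 / t½ = 0.693147 / 46.4 = 0.01494 h⁻¹
C = C₀ · e^(−k·t) = 2.770 × e^(−0.01494 × 180)
  = 2.770 × 0.06794 = 0.1882 mg/L
Convert: 0.1882 mg/L × 1000 = 188.2 µg/L

188 µg/L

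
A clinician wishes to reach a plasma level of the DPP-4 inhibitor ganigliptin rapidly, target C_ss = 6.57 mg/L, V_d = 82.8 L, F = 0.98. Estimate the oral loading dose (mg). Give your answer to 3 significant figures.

555 mg

LD = Css × Vd / F = 6.57 × 82.8 / 0.98 = 555.1 mg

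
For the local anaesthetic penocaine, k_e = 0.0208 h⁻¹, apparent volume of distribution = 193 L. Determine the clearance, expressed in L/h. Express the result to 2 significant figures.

CL = k × Vd = 0.0208 × 193 = 4.014 L/h

4.0 L/h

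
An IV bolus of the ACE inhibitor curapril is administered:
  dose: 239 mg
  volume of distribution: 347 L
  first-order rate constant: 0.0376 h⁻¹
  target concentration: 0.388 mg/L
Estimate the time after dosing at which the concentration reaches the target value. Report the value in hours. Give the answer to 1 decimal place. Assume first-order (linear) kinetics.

C₀ = Dose / Vd = 239.0 / 347 = 0.6888 mg/L
t = ln(C₀ / C) / k = ln(0.6888 / 0.388) / 0.03760
  = ln(1.775) / 0.03760 = 0.5738 / 0.03760 = 15.26 h

15.3 h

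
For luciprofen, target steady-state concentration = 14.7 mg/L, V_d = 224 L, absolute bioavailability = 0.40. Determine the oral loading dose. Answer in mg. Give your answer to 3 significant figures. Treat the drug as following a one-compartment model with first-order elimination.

LD = Css × Vd / F = 14.7 × 224 / 0.40 = 8232 mg

8230 mg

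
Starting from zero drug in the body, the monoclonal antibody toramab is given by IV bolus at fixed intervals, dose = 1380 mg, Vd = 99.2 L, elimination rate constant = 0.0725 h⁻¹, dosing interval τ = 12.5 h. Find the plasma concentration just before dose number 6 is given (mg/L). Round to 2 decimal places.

9.33 mg/L

C₀ per dose = Dose / Vd = 1380 / 99.2 = 13.91 mg/L
Fraction remaining after one interval: r = e^(−kτ) = e^(−0.07250 × 12.5) = 0.4040
Before dose 6, 5 doses have been given (aged 1τ, 2τ, 3τ, 4τ, 5τ).
C_trough = C₀ × (r + r² + … + r^5) = C₀ × r(1−r^5)/(1−r)
        = 13.91 × 0.4040 × (1 − 0.01076) / (1 − 0.4040) = 9.327 mg/L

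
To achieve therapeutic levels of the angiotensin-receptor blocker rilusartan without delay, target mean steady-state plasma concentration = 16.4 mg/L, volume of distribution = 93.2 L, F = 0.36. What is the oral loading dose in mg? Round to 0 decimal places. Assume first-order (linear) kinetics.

LD = Css × Vd / F = 16.4 × 93.2 / 0.36 = 4246 mg

4246 mg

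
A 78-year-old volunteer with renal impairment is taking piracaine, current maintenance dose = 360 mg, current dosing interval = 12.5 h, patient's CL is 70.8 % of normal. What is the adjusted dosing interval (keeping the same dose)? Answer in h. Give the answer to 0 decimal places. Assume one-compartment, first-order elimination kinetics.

To keep the same average steady-state level, dosing rate must scale with clearance.
CL ratio = 70.8 / 100 = 0.7080
New interval (same dose) = 12.5 / 0.7080 = 17.66 h

18 h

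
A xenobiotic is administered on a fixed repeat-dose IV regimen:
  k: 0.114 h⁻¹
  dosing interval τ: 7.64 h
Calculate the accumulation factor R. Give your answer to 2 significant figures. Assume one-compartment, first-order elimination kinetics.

1.7

e^(−kτ) = e^(−0.1140 × 7.64) = 0.4185
Accumulation ratio R = 1 / (1 − e^(−kτ)) = 1 / (1 − 0.4185) = 1.720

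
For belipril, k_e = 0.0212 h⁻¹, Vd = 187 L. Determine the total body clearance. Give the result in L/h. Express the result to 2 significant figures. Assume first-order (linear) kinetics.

CL = k × Vd = 0.0212 × 187 = 3.964 L/h

4.0 L/h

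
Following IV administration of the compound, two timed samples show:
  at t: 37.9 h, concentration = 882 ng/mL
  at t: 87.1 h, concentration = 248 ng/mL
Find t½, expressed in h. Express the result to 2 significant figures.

k = ln(C₁/C₂) / (t₂ − t₁) = ln(882/248) / (87.1 − 37.9)
  = 1.269 / 49.20 = 0.02579 h⁻¹
t½ = ln2 / k = 0.693147 / 0.02579 = 26.88 h

27 h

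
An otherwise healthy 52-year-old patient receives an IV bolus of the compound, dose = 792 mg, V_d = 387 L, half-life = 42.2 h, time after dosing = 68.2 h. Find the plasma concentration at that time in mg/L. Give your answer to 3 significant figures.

0.668 mg/L

C₀ = Dose / Vd = 792.0 / 387 = 2.047 mg/L
k = ln2 / t½ = 0.693147 / 42.2 = 0.01643 h⁻¹
C = C₀ · e^(−k·t) = 2.047 × e^(−0.01643 × 68.2)
  = 2.047 × 0.3261 = 0.6675 mg/L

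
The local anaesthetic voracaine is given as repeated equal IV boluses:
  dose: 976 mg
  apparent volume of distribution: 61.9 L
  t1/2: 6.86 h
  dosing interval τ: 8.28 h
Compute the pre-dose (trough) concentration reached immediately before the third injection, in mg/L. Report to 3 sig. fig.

9.79 mg/L

C₀ per dose = Dose / Vd = 976 / 61.9 = 15.77 mg/L
k = ln2 / t½ = 0.693147 / 6.86 = 0.1010 h⁻¹
Fraction remaining after one interval: r = e^(−kτ) = e^(−0.1010 × 8.28) = 0.4333
Before dose 3, 2 doses have been given (aged 1τ, 2τ).
C_trough = C₀ × (r + r²) = 15.77 × (0.4333 + 0.1877) = 9.793 mg/L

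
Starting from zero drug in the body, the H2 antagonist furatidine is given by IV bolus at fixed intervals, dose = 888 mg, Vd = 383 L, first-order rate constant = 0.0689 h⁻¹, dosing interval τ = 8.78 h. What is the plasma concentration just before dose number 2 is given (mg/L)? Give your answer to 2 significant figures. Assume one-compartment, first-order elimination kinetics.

C₀ per dose = Dose / Vd = 888 / 383 = 2.319 mg/L
Fraction remaining after one interval: r = e^(−kτ) = e^(−0.06890 × 8.78) = 0.5461
Before dose 2, 1 dose has been given (aged 1τ).
C_trough = C₀ × r = 2.319 × 0.5461 = 1.266 mg/L

1.3 mg/L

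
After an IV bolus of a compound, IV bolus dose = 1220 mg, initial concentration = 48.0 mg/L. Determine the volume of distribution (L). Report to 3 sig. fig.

Vd = Dose / C₀ = 1220 / 48.0 = 25.42 L

25.4 L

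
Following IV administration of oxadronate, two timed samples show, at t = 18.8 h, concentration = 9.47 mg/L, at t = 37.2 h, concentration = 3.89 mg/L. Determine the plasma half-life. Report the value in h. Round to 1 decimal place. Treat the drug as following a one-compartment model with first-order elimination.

14.3 h

k = ln(C₁/C₂) / (t₂ − t₁) = ln(9.47/3.89) / (37.2 − 18.8)
  = 0.8897 / 18.40 = 0.04835 h⁻¹
t½ = ln2 / k = 0.693147 / 0.04835 = 14.34 h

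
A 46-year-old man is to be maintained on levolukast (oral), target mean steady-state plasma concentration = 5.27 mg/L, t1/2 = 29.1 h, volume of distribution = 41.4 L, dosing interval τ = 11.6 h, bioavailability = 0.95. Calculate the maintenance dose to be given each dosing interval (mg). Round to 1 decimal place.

k = ln2 / t½ = 0.693147 / 29.1 = 0.02382 h⁻¹
CL = k × Vd = 0.02382 × 41.4 = 0.9861 L/h
At steady state, F × (Dose/τ) = Css × CL.
Dose = Css × CL × τ / F = 5.27 × 0.9861 × 11.6 / 0.95 = 63.46 mg

63.5 mg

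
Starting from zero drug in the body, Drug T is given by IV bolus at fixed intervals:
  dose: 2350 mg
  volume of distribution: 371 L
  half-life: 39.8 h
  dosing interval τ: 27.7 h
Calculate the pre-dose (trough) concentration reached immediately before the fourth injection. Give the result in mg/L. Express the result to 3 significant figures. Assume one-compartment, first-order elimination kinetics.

7.81 mg/L

C₀ per dose = Dose / Vd = 2350 / 371 = 6.334 mg/L
k = ln2 / t½ = 0.693147 / 39.8 = 0.01742 h⁻¹
Fraction remaining after one interval: r = e^(−kτ) = e^(−0.01742 × 27.7) = 0.6172
Before dose 4, 3 doses have been given (aged 1τ, 2τ, 3τ).
C_trough = C₀ × (r + r² + … + r^3) = C₀ × r(1−r^3)/(1−r)
        = 6.334 × 0.6172 × (1 − 0.2351) / (1 − 0.6172) = 7.812 mg/L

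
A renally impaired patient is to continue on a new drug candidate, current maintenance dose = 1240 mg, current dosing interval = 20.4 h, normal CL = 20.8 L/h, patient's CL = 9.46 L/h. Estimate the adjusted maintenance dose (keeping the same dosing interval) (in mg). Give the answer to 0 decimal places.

To keep the same average steady-state level, dosing rate must scale with clearance.
CL ratio = 9.46 / 20.8 = 0.4548
New dose (same interval) = 1240 × 0.4548 = 564.0 mg

564 mg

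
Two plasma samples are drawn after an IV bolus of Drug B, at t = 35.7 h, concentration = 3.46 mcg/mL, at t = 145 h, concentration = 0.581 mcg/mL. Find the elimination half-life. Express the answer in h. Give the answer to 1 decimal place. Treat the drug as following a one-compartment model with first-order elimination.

42.5 h

k = ln(C₁/C₂) / (t₂ − t₁) = ln(3.46/0.581) / (145 − 35.7)
  = 1.784 / 109.3 = 0.01632 h⁻¹
t½ = ln2 / k = 0.693147 / 0.01632 = 42.47 h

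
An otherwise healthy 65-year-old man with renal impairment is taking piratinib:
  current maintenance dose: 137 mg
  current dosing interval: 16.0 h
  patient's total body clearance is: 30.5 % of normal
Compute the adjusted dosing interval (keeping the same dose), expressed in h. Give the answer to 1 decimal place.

To keep the same average steady-state level, dosing rate must scale with clearance.
CL ratio = 30.5 / 100 = 0.3050
New interval (same dose) = 16.0 / 0.3050 = 52.46 h

52.5 h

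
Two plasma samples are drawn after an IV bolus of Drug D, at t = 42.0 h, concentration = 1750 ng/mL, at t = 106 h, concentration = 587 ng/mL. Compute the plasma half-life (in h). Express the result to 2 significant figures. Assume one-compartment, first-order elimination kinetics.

41 h

k = ln(C₁/C₂) / (t₂ − t₁) = ln(1750/587) / (106 − 42.0)
  = 1.092 / 64.00 = 0.01706 h⁻¹
t½ = ln2 / k = 0.693147 / 0.01706 = 40.63 h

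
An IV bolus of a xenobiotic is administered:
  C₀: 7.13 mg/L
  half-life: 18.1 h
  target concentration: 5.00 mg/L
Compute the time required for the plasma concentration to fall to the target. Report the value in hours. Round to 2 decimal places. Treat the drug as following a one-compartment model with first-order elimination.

k = ln2 / t½ = 0.693147 / 18.1 = 0.03830 h⁻¹
t = ln(C₀ / C) / k = ln(7.130 / 5.00) / 0.03830
  = ln(1.426) / 0.03830 = 0.3549 / 0.03830 = 9.266 h

9.27 h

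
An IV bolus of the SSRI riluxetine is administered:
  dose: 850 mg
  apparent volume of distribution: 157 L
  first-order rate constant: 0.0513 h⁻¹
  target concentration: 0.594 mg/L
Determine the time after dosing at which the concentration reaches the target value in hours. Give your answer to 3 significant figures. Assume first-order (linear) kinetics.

C₀ = Dose / Vd = 850.0 / 157 = 5.414 mg/L
t = ln(C₀ / C) / k = ln(5.414 / 0.594) / 0.05130
  = ln(9.114) / 0.05130 = 2.210 / 0.05130 = 43.08 h

43.1 h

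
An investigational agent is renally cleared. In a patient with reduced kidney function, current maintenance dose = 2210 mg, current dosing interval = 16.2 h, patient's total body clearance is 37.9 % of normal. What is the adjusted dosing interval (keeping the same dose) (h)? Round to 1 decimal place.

To keep the same average steady-state level, dosing rate must scale with clearance.
CL ratio = 37.9 / 100 = 0.3790
New interval (same dose) = 16.2 / 0.3790 = 42.74 h

42.7 h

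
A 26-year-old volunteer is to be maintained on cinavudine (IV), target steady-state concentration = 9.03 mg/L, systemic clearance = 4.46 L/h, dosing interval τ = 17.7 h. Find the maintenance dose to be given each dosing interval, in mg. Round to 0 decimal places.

713 mg

At steady state, Dose/τ = Css × CL.
Dose = Css × CL × τ = 9.03 × 4.460 × 17.7 = 712.8 mg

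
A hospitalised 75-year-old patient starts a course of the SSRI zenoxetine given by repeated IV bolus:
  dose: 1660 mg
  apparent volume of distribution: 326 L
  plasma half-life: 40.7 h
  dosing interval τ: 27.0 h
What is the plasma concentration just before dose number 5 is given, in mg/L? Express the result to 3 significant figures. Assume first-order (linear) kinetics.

7.34 mg/L

C₀ per dose = Dose / Vd = 1660 / 326 = 5.092 mg/L
k = ln2 / t½ = 0.693147 / 40.7 = 0.01703 h⁻¹
Fraction remaining after one interval: r = e^(−kτ) = e^(−0.01703 × 27.0) = 0.6314
Before dose 5, 4 doses have been given (aged 1τ, 2τ, 3τ, 4τ).
C_trough = C₀ × (r + r² + … + r^4) = C₀ × r(1−r^4)/(1−r)
        = 5.092 × 0.6314 × (1 − 0.1589) / (1 − 0.6314) = 7.336 mg/L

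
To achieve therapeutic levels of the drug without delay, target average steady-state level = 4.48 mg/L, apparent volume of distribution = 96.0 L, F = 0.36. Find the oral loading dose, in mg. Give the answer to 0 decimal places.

1195 mg

LD = Css × Vd / F = 4.48 × 96.0 / 0.36 = 1195 mg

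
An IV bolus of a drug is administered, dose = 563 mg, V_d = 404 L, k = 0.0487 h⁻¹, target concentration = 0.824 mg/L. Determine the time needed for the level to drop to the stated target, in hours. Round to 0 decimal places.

C₀ = Dose / Vd = 563.0 / 404 = 1.394 mg/L
t = ln(C₀ / C) / k = ln(1.394 / 0.824) / 0.04870
  = ln(1.692) / 0.04870 = 0.5259 / 0.04870 = 10.80 h

11 h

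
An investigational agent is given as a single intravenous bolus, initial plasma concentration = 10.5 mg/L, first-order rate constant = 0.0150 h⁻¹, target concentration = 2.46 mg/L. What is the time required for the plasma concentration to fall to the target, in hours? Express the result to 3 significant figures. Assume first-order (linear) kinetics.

96.7 h

t = ln(C₀ / C) / k = ln(10.50 / 2.46) / 0.01500
  = ln(4.268) / 0.01500 = 1.451 / 0.01500 = 96.73 h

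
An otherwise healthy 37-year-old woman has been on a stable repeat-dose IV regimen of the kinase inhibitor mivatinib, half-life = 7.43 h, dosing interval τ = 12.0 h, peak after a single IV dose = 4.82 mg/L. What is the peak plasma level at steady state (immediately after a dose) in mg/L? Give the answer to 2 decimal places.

7.16 mg/L

k = ln2 / t½ = 0.693147 / 7.43 = 0.09329 h⁻¹
e^(−kτ) = e^(−0.09329 × 12.0) = 0.3264
Accumulation ratio R = 1 / (1 − e^(−kτ)) = 1 / (1 − 0.3264) = 1.485
Steady-state peak = C₀ × R = 4.82 × 1.485 = 7.158 mg/L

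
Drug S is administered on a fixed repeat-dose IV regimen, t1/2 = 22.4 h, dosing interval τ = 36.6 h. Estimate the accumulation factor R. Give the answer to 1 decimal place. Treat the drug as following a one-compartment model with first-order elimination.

1.5

k = ln2 / t½ = 0.693147 / 22.4 = 0.03094 h⁻¹
e^(−kτ) = e^(−0.03094 × 36.6) = 0.3223
Accumulation ratio R = 1 / (1 − e^(−kτ)) = 1 / (1 − 0.3223) = 1.476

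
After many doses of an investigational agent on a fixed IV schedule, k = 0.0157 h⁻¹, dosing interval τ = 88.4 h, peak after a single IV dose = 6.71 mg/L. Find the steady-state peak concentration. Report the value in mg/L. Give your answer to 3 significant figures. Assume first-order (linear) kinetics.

8.94 mg/L

e^(−kτ) = e^(−0.01570 × 88.4) = 0.2496
Accumulation ratio R = 1 / (1 − e^(−kτ)) = 1 / (1 − 0.2496) = 1.333
Steady-state peak = C₀ × R = 6.71 × 1.333 = 8.944 mg/L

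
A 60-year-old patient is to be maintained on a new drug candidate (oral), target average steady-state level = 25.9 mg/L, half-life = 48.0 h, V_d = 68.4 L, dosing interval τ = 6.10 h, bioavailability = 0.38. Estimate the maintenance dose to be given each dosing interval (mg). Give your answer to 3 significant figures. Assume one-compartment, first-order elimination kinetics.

411 mg

k = ln2 / t½ = 0.693147 / 48.0 = 0.01444 h⁻¹
CL = k × Vd = 0.01444 × 68.4 = 0.9877 L/h
At steady state, F × (Dose/τ) = Css × CL.
Dose = Css × CL × τ / F = 25.9 × 0.9877 × 6.10 / 0.38 = 410.6 mg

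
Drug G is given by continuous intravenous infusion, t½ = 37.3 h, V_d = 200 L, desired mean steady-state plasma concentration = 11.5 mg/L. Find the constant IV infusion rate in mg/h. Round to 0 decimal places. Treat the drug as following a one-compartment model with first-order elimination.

k = ln2 / t½ = 0.693147 / 37.3 = 0.01858 h⁻¹
CL = k × Vd = 0.01858 × 200 = 3.716 L/h
At steady state, infusion rate R₀ = Css × CL = 11.5 × 3.716 = 42.73 mg/h

43 mg/h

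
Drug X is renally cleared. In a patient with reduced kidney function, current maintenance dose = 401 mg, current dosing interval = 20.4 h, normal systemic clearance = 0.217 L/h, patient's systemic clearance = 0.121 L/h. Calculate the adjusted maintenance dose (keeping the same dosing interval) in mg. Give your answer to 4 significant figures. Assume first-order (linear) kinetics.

223.6 mg

To keep the same average steady-state level, dosing rate must scale with clearance.
CL ratio = 0.121 / 0.217 = 0.5576
New dose (same interval) = 401 × 0.5576 = 223.6 mg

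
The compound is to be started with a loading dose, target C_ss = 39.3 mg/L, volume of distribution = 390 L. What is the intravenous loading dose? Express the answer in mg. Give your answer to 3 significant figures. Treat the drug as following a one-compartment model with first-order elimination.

LD = Css × Vd = 39.3 × 390 = 15330 mg

15300 mg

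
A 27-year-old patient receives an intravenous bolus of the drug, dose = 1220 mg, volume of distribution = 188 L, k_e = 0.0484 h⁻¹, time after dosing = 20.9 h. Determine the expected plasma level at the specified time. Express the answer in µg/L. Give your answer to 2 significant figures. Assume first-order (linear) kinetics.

2400 µg/L

C₀ = Dose / Vd = 1220 / 188 = 6.489 mg/L
C = C₀ · e^(−k·t) = 6.489 × e^(−0.04840 × 20.9)
  = 6.489 × 0.3637 = 2.360 mg/L
Convert: 2.360 mg/L × 1000 = 2360 µg/L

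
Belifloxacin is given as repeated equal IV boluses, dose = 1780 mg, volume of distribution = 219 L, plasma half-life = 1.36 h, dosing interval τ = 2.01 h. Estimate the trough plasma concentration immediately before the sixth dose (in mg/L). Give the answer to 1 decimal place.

C₀ per dose = Dose / Vd = 1780 / 219 = 8.128 mg/L
k = ln2 / t½ = 0.693147 / 1.36 = 0.5097 h⁻¹
Fraction remaining after one interval: r = e^(−kτ) = e^(−0.5097 × 2.01) = 0.3590
Before dose 6, 5 doses have been given (aged 1τ, 2τ, 3τ, 4τ, 5τ).
C_trough = C₀ × (r + r² + … + r^5) = C₀ × r(1−r^5)/(1−r)
        = 8.128 × 0.3590 × (1 − 0.005963) / (1 − 0.3590) = 4.525 mg/L

4.5 mg/L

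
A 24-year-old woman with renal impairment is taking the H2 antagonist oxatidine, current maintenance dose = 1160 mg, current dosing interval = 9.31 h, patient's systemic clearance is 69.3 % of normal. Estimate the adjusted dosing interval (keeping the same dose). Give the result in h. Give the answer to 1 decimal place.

To keep the same average steady-state level, dosing rate must scale with clearance.
CL ratio = 69.3 / 100 = 0.6930
New interval (same dose) = 9.31 / 0.6930 = 13.43 h

13.4 h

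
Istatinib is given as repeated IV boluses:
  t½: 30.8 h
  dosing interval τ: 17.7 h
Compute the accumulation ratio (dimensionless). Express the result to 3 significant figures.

3.04

k = ln2 / t½ = 0.693147 / 30.8 = 0.02250 h⁻¹
e^(−kτ) = e^(−0.02250 × 17.7) = 0.6715
Accumulation ratio R = 1 / (1 − e^(−kτ)) = 1 / (1 − 0.6715) = 3.044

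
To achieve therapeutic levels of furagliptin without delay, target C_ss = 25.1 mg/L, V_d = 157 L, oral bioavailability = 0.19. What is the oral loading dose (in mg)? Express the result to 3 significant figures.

LD = Css × Vd / F = 25.1 × 157 / 0.19 = 20740 mg

20700 mg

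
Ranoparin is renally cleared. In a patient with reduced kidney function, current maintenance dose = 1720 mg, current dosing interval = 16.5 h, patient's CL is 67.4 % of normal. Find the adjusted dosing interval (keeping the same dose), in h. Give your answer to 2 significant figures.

To keep the same average steady-state level, dosing rate must scale with clearance.
CL ratio = 67.4 / 100 = 0.6740
New interval (same dose) = 16.5 / 0.6740 = 24.48 h

24 h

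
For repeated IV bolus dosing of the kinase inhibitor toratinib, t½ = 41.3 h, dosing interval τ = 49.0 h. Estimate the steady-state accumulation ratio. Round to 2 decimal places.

1.78

k = ln2 / t½ = 0.693147 / 41.3 = 0.01678 h⁻¹
e^(−kτ) = e^(−0.01678 × 49.0) = 0.4395
Accumulation ratio R = 1 / (1 − e^(−kτ)) = 1 / (1 − 0.4395) = 1.784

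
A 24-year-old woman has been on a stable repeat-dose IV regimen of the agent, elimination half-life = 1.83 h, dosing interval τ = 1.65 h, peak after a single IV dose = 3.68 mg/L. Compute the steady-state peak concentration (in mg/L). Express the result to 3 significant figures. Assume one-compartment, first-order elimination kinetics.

7.92 mg/L

k = ln2 / t½ = 0.693147 / 1.83 = 0.3788 h⁻¹
e^(−kτ) = e^(−0.3788 × 1.65) = 0.5353
Accumulation ratio R = 1 / (1 − e^(−kτ)) = 1 / (1 − 0.5353) = 2.152
Steady-state peak = C₀ × R = 3.68 × 2.152 = 7.919 mg/L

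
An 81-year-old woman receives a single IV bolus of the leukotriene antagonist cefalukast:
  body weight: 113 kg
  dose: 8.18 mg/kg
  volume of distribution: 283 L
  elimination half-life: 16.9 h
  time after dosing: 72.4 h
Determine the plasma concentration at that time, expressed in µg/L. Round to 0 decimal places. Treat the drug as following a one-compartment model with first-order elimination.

168 µg/L

Total dose = 8.18 × 113 = 924.3 mg
C₀ = Dose / Vd = 924.3 / 283 = 3.266 mg/L
k = ln2 / t½ = 0.693147 / 16.9 = 0.04101 h⁻¹
C = C₀ · e^(−k·t) = 3.266 × e^(−0.04101 × 72.4)
  = 3.266 × 0.05135 = 0.1677 mg/L
Convert: 0.1677 mg/L × 1000 = 167.7 µg/L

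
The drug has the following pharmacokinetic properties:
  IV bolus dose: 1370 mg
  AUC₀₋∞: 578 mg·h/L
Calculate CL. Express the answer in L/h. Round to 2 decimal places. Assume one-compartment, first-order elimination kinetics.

CL = Dose / AUC = 1370 / 578 = 2.370 L/h

2.37 L/h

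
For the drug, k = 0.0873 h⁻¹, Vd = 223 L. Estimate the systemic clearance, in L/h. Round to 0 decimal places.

CL = k × Vd = 0.0873 × 223 = 19.47 L/h

19 L/h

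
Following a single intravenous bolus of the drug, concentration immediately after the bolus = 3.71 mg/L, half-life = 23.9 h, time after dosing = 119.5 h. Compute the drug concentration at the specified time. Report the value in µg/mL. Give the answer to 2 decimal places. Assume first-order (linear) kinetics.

k = ln2 / t½ = 0.693147 / 23.9 = 0.02900 h⁻¹
t / t½ = 119.5 / 23.9 = 5 half-lives
C = C₀ × (1/2)^5 = 3.710 × 0.03125 = 0.1159 mg/L
(0.1159 mg/L = 0.1159 µg/mL)

0.12 µg/mL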